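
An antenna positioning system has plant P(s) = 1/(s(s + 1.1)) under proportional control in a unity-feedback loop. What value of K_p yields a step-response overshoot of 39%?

From %OS = 100·exp(−πζ/√(1−ζ²)) = 39%, ζ = −ln(0.39)/√(π²+ln²(0.39)) = 0.2871.
Characteristic equation s² + 1.1s + 1K_p = 0 gives ζ = 1.1/(2√(1K_p)).
Setting ζ = 0.2871: √(1K_p) = 1.1/(2·0.2871) = 1.916, so K_p = 3.67/1 = 3.67.

K_p = 3.67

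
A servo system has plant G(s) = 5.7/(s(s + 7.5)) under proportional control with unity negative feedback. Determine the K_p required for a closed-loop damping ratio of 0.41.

Closed-loop characteristic equation: s² + 7.5s + K_p·5.7 = 0.
So ω_n = √(5.7K_p) and 2ζω_n = 7.5, giving ζ = 7.5/(2√(5.7K_p)).
Setting ζ = 0.41: √(5.7K_p) = 7.5/(2·0.41) = 9.146, so K_p = 83.66/5.7 = 14.7.

K_p = 14.7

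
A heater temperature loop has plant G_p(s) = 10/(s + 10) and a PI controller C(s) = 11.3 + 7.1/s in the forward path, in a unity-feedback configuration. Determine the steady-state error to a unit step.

0

The open loop C(s)G_p(s) has a pole at the origin (type 1), so the static position error constant is infinite and e_ss = 1/(1+∞) = 0.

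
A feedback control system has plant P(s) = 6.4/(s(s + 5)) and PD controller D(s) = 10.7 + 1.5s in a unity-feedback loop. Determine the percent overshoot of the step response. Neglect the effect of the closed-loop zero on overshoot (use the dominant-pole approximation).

Forward path: (10.7 + 1.5s)·6.4/(s(s+5)). The closed-loop characteristic equation is s² + (5 + 6.4·1.5)s + 6.4·10.7 = 0.
That is s² + 14.6s + 68.48 = 0, so ω_n = 8.275 rad/s and ζ = 14.6/(2·8.275) = 0.8821.
%OS = 100·exp(−πζ/√(1−ζ²)) = 0.278%.

0.278%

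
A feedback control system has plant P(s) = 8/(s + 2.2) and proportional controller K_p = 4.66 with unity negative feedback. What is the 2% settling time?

Closed-loop transfer function: T(s) = K_p·P(s)/(1 + K_p·P(s)) = 37.28/(s + 2.2 + 37.28) = 37.28/(s + 39.48).
Time constant τ = 1/39.48 = 0.02533 s, so the 2% settling time is about 4τ = 0.101 s.

T_s ≈ 0.101 s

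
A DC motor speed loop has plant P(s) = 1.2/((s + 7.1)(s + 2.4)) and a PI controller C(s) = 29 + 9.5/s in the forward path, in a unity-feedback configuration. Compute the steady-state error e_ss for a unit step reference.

0

The open loop C(s)P(s) has a pole at the origin (type 1), so the static position error constant is infinite and e_ss = 1/(1+∞) = 0.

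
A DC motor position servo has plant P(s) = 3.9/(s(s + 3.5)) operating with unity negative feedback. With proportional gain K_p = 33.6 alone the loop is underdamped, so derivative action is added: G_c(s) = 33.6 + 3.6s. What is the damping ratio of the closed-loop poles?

ζ = 0.766

Forward path: (33.6 + 3.6s)·3.9/(s(s+3.5)). The closed-loop characteristic equation is s² + (3.5 + 3.9·3.6)s + 3.9·33.6 = 0.
That is s² + 17.54s + 131 = 0, so ω_n = 11.45 rad/s and ζ = 17.54/(2·11.45) = 0.7661.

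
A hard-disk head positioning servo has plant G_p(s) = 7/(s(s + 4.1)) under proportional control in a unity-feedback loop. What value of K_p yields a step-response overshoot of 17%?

From %OS = 100·exp(−πζ/√(1−ζ²)) = 17%, ζ = −ln(0.17)/√(π²+ln²(0.17)) = 0.4913.
Characteristic equation s² + 4.1s + 7K_p = 0 gives ζ = 4.1/(2√(7K_p)).
Setting ζ = 0.4913: √(7K_p) = 4.1/(2·0.4913) = 4.173, so K_p = 17.41/7 = 2.49.

K_p = 2.49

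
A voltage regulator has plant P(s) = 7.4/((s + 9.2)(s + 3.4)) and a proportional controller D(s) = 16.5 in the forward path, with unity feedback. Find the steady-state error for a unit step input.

The loop is type 0. Static position error constant K_pos = D(0)·P(0) = 16.5·0.2366 = 3.903.
Steady-state error to a unit step: e_ss = 1/(1+K_pos) = 1/4.903 = 0.204.

0.204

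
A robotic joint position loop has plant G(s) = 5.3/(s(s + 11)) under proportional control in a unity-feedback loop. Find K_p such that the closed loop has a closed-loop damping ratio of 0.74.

K_p = 10.4

Closed-loop characteristic equation: s² + 11s + K_p·5.3 = 0.
So ω_n = √(5.3K_p) and 2ζω_n = 11, giving ζ = 11/(2√(5.3K_p)).
Setting ζ = 0.74: √(5.3K_p) = 11/(2·0.74) = 7.432, so K_p = 55.24/5.3 = 10.4.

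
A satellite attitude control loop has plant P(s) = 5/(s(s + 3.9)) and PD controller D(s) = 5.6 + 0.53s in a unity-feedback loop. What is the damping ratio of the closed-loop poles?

ζ = 0.619

Forward path: (5.6 + 0.53s)·5/(s(s+3.9)). The closed-loop characteristic equation is s² + (3.9 + 5·0.53)s + 5·5.6 = 0.
That is s² + 6.55s + 28 = 0, so ω_n = 5.292 rad/s and ζ = 6.55/(2·5.292) = 0.6189.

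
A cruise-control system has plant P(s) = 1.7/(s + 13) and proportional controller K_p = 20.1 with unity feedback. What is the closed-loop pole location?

s = -47.17

Closed-loop transfer function: T(s) = K_p·P(s)/(1 + K_p·P(s)) = 34.17/(s + 13 + 34.17) = 34.17/(s + 47.17).
The closed-loop pole is at s = −47.17.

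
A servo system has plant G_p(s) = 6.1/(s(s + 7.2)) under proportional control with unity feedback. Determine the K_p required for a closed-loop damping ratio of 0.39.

Closed-loop characteristic equation: s² + 7.2s + K_p·6.1 = 0.
So ω_n = √(6.1K_p) and 2ζω_n = 7.2, giving ζ = 7.2/(2√(6.1K_p)).
Setting ζ = 0.39: √(6.1K_p) = 7.2/(2·0.39) = 9.231, so K_p = 85.21/6.1 = 14.

K_p = 14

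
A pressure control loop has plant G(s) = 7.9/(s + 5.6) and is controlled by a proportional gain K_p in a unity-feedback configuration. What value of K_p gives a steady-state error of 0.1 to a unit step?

K_p = 6.38

The loop is type 0, so e_ss(step) = 1/(1 + K_pos) with K_pos = K_p·G(0).
G(0) = 1.411. Require 1/(1 + K_p·1.411) = 0.1, so 1 + 1.411·K_p = 10.
K_p = (10 − 1)/1.411 = 6.38.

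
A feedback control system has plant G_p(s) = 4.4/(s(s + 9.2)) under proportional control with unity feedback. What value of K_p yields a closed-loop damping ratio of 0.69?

K_p = 10.1

Closed-loop characteristic equation: s² + 9.2s + K_p·4.4 = 0.
So ω_n = √(4.4K_p) and 2ζω_n = 9.2, giving ζ = 9.2/(2√(4.4K_p)).
Setting ζ = 0.69: √(4.4K_p) = 9.2/(2·0.69) = 6.667, so K_p = 44.44/4.4 = 10.1.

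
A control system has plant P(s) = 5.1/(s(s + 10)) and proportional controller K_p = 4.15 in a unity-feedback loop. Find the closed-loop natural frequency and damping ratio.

ω_n = 4.6 rad/s, ζ = 1.09

The closed-loop denominator is s(s+10) + 4.15·5.1 = s² + 10s + 21.16.
Matching s² + 2ζω_n s + ω_n²: ω_n = √21.16 = 4.601 rad/s and 2ζω_n = 10, so ζ = 10/(2·4.601) = 1.09.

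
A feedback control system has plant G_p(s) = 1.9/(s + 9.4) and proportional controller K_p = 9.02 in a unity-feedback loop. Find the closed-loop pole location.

s = -26.54

Closed-loop transfer function: T(s) = K_p·G_p(s)/(1 + K_p·G_p(s)) = 17.14/(s + 9.4 + 17.14) = 17.14/(s + 26.54).
The closed-loop pole is at s = −26.54.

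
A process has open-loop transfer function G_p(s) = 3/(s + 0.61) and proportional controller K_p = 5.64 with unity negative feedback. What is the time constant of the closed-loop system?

τ = 0.057 s

Closed-loop transfer function: T(s) = K_p·G_p(s)/(1 + K_p·G_p(s)) = 16.92/(s + 0.61 + 16.92) = 16.92/(s + 17.53).
Time constant τ = 1/17.53 = 0.057 s.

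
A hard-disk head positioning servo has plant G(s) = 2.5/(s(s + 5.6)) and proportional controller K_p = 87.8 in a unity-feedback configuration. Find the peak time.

From 1 + K_pG(s) = 0: s² + 5.6s + 219.5 = 0 ⇒ ω_n = 14.82, ζ = 0.189.
Damped frequency ω_d = ω_n√(1−ζ²) = 14.55 rad/s, so peak time T_p = π/ω_d = 0.216 s.

T_p = 0.216 s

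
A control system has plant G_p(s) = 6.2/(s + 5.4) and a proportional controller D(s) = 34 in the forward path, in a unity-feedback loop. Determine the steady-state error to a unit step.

0.025

The loop is type 0. Static position error constant K_pos = D(0)·G_p(0) = 34·1.148 = 39.04.
Steady-state error to a unit step: e_ss = 1/(1+K_pos) = 1/40.04 = 0.025.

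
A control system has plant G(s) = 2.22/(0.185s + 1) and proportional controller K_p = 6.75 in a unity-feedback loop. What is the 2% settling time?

T_s ≈ 0.0463 s

Closed loop: T(s) = K_p·G/(1+K_p·G) = 14.99/(0.185s + 1 + 14.99), with pole at s = −(1 + 14.99)/0.185 = −86.41.
τ = 1/86.41 = 0.01157 s, so 2% settling time ≈ 4τ = 0.0463 s.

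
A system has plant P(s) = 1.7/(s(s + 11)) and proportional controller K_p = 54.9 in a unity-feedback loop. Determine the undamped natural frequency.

1 + K_p·P(s) = 0 gives s² + 11s + 93.33 = 0.
Matching s² + 2ζω_n s + ω_n²: ω_n = √93.33 = 9.661 rad/s and 2ζω_n = 11, so ζ = 11/(2·9.661) = 0.569.

ω_n = 9.66 rad/s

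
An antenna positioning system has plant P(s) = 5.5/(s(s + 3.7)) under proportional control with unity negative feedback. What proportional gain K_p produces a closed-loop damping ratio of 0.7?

Closed-loop characteristic equation: s² + 3.7s + K_p·5.5 = 0.
So ω_n = √(5.5K_p) and 2ζω_n = 3.7, giving ζ = 3.7/(2√(5.5K_p)).
Setting ζ = 0.7: √(5.5K_p) = 3.7/(2·0.7) = 2.643, so K_p = 6.985/5.5 = 1.27.

K_p = 1.27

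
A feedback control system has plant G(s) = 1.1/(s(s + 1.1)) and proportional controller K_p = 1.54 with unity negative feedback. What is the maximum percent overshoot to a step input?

Closed-loop characteristic equation: s² + 1.1s + 1.694 = 0, so ω_n = 1.302 rad/s and ζ = 1.1/(2·1.302) = 0.4226.
%OS = 100·exp(−πζ/√(1−ζ²)) = 100·exp(−π·0.4226/√0.8214) = 23.1%.

23.1%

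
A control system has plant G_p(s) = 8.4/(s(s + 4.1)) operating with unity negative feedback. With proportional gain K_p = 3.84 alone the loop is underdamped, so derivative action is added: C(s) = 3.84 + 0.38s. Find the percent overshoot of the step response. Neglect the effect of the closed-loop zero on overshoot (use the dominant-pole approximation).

7.21%

Forward path: (3.84 + 0.38s)·8.4/(s(s+4.1)). The closed-loop characteristic equation is s² + (4.1 + 8.4·0.38)s + 8.4·3.84 = 0.
That is s² + 7.292s + 32.26 = 0, so ω_n = 5.679 rad/s and ζ = 7.292/(2·5.679) = 0.642.
%OS = 100·exp(−πζ/√(1−ζ²)) = 7.21%.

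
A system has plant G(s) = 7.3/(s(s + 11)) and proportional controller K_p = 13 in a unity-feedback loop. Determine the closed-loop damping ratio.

ζ = 0.565

With unity feedback the closed-loop characteristic equation is s² + 11s + 13·7.3 = s² + 11s + 94.9 = 0.
So ω_n² = 94.9 ⇒ ω_n = 9.742 rad/s, and ζ = 11/(2ω_n) = 0.565.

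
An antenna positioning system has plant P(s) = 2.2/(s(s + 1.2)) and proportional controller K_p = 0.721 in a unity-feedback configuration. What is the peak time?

T_p = 2.84 s

The closed-loop denominator s² + 1.2s + 1.586 gives ω_n = √1.586 = 1.259 and ζ = 1.2/(2ω_n) = 0.4764.
Damped frequency ω_d = ω_n√(1−ζ²) = 1.107 rad/s, so peak time T_p = π/ω_d = 2.84 s.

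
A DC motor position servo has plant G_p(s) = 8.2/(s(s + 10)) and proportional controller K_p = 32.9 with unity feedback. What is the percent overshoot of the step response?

Closed-loop characteristic equation: s² + 10s + 269.8 = 0, so ω_n = 16.42 rad/s and ζ = 10/(2·16.42) = 0.3044.
%OS = 100·exp(−πζ/√(1−ζ²)) = 100·exp(−π·0.3044/√0.9073) = 36.6%.

36.6%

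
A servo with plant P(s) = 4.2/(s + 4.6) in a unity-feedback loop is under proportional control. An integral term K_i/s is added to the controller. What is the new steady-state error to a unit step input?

0

Adding integral action puts a pole at s = 0 in the forward path, raising the system type to 1; a type-1 loop has zero steady-state error to a step.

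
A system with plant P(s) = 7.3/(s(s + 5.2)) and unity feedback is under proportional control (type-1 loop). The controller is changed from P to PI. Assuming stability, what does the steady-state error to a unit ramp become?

0

The integrator raises the loop to type 2, so K_v → ∞ and e_ss to a ramp is zero.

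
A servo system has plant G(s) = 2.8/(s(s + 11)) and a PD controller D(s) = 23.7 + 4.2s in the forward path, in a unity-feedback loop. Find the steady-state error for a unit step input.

0

The open loop D(s)G(s) has a pole at the origin (type 1), so the static position error constant is infinite and e_ss = 1/(1+∞) = 0.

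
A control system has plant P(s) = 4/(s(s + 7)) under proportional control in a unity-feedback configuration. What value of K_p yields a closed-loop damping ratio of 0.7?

K_p = 6.25

Closed-loop characteristic equation: s² + 7s + K_p·4 = 0.
So ω_n = √(4K_p) and 2ζω_n = 7, giving ζ = 7/(2√(4K_p)).
Setting ζ = 0.7: √(4K_p) = 7/(2·0.7) = 5, so K_p = 25/4 = 6.25.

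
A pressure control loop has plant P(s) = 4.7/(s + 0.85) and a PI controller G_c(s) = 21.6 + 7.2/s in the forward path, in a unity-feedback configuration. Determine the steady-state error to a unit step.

The open loop G_c(s)P(s) has a pole at the origin (type 1), so the static position error constant is infinite and e_ss = 1/(1+∞) = 0.

0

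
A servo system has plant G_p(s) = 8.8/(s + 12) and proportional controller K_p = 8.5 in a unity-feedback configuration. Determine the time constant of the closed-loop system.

τ = 0.0115 s

Closed-loop transfer function: T(s) = K_p·G_p(s)/(1 + K_p·G_p(s)) = 74.8/(s + 12 + 74.8) = 74.8/(s + 86.8).
Time constant τ = 1/86.8 = 0.0115 s.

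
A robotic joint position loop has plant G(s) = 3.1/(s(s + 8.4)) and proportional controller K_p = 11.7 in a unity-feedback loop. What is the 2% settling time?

Closed-loop characteristic equation: s² + 8.4s + 36.27 = 0, so ω_n = 6.022 rad/s and ζ = 8.4/(2·6.022) = 0.6974.
2% settling time T_s ≈ 4/(ζω_n) = 4/4.2 = 0.952 s.

T_s ≈ 0.952 s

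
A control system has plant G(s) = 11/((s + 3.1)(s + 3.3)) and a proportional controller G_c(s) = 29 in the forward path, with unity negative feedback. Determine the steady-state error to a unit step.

The loop is type 0. Static position error constant K_pos = G_c(0)·G(0) = 29·1.075 = 31.18.
Steady-state error to a unit step: e_ss = 1/(1+K_pos) = 1/32.18 = 0.0311.

0.0311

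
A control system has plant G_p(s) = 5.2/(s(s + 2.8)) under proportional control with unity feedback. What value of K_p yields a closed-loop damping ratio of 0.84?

K_p = 0.534

Closed-loop characteristic equation: s² + 2.8s + K_p·5.2 = 0.
So ω_n = √(5.2K_p) and 2ζω_n = 2.8, giving ζ = 2.8/(2√(5.2K_p)).
Setting ζ = 0.84: √(5.2K_p) = 2.8/(2·0.84) = 1.667, so K_p = 2.778/5.2 = 0.534.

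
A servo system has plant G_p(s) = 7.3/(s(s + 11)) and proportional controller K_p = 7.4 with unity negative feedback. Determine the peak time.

T_p = 0.644 s

The closed-loop denominator s² + 11s + 54.02 gives ω_n = √54.02 = 7.35 and ζ = 11/(2ω_n) = 0.7483.
Damped frequency ω_d = ω_n√(1−ζ²) = 4.875 rad/s, so peak time T_p = π/ω_d = 0.644 s.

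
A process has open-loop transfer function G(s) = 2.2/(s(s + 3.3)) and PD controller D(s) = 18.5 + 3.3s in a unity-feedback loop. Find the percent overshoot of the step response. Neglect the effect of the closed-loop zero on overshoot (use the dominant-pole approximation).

Forward path: (18.5 + 3.3s)·2.2/(s(s+3.3)). The closed-loop characteristic equation is s² + (3.3 + 2.2·3.3)s + 2.2·18.5 = 0.
That is s² + 10.56s + 40.7 = 0, so ω_n = 6.38 rad/s and ζ = 10.56/(2·6.38) = 0.8276.
%OS = 100·exp(−πζ/√(1−ζ²)) = 0.973%.

0.973%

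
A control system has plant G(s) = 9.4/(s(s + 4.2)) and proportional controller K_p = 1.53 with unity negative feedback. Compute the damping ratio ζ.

With unity feedback the closed-loop characteristic equation is s² + 4.2s + 1.53·9.4 = s² + 4.2s + 14.38 = 0.
So ω_n² = 14.38 ⇒ ω_n = 3.792 rad/s, and ζ = 4.2/(2ω_n) = 0.554.

ζ = 0.554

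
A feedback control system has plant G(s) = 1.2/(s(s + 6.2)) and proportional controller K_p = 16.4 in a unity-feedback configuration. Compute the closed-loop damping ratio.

ζ = 0.699

The closed-loop denominator is s(s+6.2) + 16.4·1.2 = s² + 6.2s + 19.68.
Matching s² + 2ζω_n s + ω_n²: ω_n = √19.68 = 4.436 rad/s and 2ζω_n = 6.2, so ζ = 6.2/(2·4.436) = 0.699.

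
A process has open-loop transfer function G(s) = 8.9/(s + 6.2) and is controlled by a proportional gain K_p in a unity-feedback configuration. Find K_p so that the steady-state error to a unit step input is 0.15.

Steady-state error for a unit step on this type-0 loop is 1/(1 + K_p·G(0)).
G(0) = 1.435. Require 1/(1 + K_p·1.435) = 0.15, so 1 + 1.435·K_p = 6.667.
K_p = (6.667 − 1)/1.435 = 3.95.

K_p = 3.95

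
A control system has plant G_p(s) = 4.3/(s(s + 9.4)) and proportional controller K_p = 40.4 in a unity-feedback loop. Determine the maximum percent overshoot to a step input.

30.1%

The closed-loop denominator s² + 9.4s + 173.7 gives ω_n = √173.7 = 13.18 and ζ = 9.4/(2ω_n) = 0.3566.
%OS = 100·exp(−πζ/√(1−ζ²)) = 100·exp(−π·0.3566/√0.8728) = 30.1%.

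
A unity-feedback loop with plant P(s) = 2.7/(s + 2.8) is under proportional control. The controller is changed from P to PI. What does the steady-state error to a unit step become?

0

Adding integral action puts a pole at s = 0 in the forward path, raising the system type to 1; a type-1 loop has zero steady-state error to a step.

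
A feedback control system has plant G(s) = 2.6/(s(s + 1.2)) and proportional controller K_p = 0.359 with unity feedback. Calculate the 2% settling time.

The closed-loop denominator s² + 1.2s + 0.9334 gives ω_n = √0.9334 = 0.9661 and ζ = 1.2/(2ω_n) = 0.621.
2% settling time T_s ≈ 4/(ζω_n) = 4/0.6 = 6.67 s.

T_s ≈ 6.67 s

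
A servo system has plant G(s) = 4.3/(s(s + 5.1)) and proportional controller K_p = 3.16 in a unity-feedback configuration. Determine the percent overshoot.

4.93%

The closed-loop denominator s² + 5.1s + 13.59 gives ω_n = √13.59 = 3.686 and ζ = 5.1/(2ω_n) = 0.6918.
%OS = 100·exp(−πζ/√(1−ζ²)) = 100·exp(−π·0.6918/√0.5215) = 4.93%.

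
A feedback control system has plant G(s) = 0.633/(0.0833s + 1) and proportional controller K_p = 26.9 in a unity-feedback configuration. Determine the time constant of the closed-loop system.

Closed loop: T(s) = K_p·G/(1+K_p·G) = 17.03/(0.0833s + 1 + 17.03), with pole at s = −(1 + 17.03)/0.0833 = −216.4.
Closed-loop time constant τ = 1/216.4 = 0.00462 s.

τ = 0.00462 s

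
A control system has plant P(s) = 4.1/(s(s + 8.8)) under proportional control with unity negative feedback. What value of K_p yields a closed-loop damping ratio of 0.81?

K_p = 7.2

Closed-loop characteristic equation: s² + 8.8s + K_p·4.1 = 0.
So ω_n = √(4.1K_p) and 2ζω_n = 8.8, giving ζ = 8.8/(2√(4.1K_p)).
Setting ζ = 0.81: √(4.1K_p) = 8.8/(2·0.81) = 5.432, so K_p = 29.51/4.1 = 7.2.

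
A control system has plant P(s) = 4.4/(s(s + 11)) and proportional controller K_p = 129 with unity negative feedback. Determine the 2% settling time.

From 1 + K_pP(s) = 0: s² + 11s + 567.6 = 0 ⇒ ω_n = 23.82, ζ = 0.2309.
2% settling time T_s ≈ 4/(ζω_n) = 4/5.5 = 0.727 s.

T_s ≈ 0.727 s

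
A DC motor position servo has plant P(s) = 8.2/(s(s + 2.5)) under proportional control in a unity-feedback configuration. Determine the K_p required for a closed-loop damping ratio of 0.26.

Closed-loop characteristic equation: s² + 2.5s + K_p·8.2 = 0.
So ω_n = √(8.2K_p) and 2ζω_n = 2.5, giving ζ = 2.5/(2√(8.2K_p)).
Setting ζ = 0.26: √(8.2K_p) = 2.5/(2·0.26) = 4.808, so K_p = 23.11/8.2 = 2.82.

K_p = 2.82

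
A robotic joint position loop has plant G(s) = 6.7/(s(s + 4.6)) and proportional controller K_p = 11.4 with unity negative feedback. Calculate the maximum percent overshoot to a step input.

Closed-loop characteristic equation: s² + 4.6s + 76.38 = 0, so ω_n = 8.74 rad/s and ζ = 4.6/(2·8.74) = 0.2632.
%OS = 100·exp(−πζ/√(1−ζ²)) = 100·exp(−π·0.2632/√0.9307) = 42.4%.

42.4%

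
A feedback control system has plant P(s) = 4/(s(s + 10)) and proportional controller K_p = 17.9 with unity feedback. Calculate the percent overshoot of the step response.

Closed-loop characteristic equation: s² + 10s + 71.6 = 0, so ω_n = 8.462 rad/s and ζ = 10/(2·8.462) = 0.5909.
%OS = 100·exp(−πζ/√(1−ζ²)) = 100·exp(−π·0.5909/√0.6508) = 10%.

10%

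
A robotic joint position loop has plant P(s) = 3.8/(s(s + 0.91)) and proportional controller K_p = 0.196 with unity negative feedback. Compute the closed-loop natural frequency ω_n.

1 + K_p·P(s) = 0 gives s² + 0.91s + 0.7448 = 0.
Matching s² + 2ζω_n s + ω_n²: ω_n = √0.7448 = 0.863 rad/s and 2ζω_n = 0.91, so ζ = 0.91/(2·0.863) = 0.527.

ω_n = 0.863 rad/s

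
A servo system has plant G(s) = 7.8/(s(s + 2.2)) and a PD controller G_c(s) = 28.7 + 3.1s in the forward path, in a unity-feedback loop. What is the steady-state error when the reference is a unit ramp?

The loop has one pole at the origin (type 1). Velocity error constant K_v = lim_{s→0} s·G_c(s)G(s) = 28.7·7.8/2.2 = 101.8.
Steady-state error to a unit ramp: e_ss = 1/K_v = 0.00983.

0.00983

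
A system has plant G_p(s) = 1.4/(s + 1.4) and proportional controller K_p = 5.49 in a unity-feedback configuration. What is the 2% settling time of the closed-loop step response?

Closed-loop transfer function: T(s) = K_p·G_p(s)/(1 + K_p·G_p(s)) = 7.686/(s + 1.4 + 7.686) = 7.686/(s + 9.086).
Time constant τ = 1/9.086 = 0.1101 s, so the 2% settling time is about 4τ = 0.44 s.

T_s ≈ 0.44 s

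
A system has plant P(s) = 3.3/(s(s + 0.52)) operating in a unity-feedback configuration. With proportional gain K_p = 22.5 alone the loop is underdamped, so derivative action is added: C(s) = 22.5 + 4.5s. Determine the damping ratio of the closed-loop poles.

Forward path: (22.5 + 4.5s)·3.3/(s(s+0.52)). The closed-loop characteristic equation is s² + (0.52 + 3.3·4.5)s + 3.3·22.5 = 0.
That is s² + 15.37s + 74.25 = 0, so ω_n = 8.617 rad/s and ζ = 15.37/(2·8.617) = 0.8919.

ζ = 0.892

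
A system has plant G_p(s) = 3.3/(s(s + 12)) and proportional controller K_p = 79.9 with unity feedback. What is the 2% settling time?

The closed-loop denominator s² + 12s + 263.7 gives ω_n = √263.7 = 16.24 and ζ = 12/(2ω_n) = 0.3695.
2% settling time T_s ≈ 4/(ζω_n) = 4/6 = 0.667 s.

T_s ≈ 0.667 s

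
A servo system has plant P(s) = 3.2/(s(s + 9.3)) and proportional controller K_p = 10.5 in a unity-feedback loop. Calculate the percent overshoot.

The closed-loop denominator s² + 9.3s + 33.6 gives ω_n = √33.6 = 5.797 and ζ = 9.3/(2ω_n) = 0.8022.
%OS = 100·exp(−πζ/√(1−ζ²)) = 100·exp(−π·0.8022/√0.3565) = 1.47%.

1.47%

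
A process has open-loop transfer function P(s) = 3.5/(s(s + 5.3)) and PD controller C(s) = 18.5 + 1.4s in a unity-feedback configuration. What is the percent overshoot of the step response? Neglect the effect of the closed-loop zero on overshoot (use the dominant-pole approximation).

7.62%

Forward path: (18.5 + 1.4s)·3.5/(s(s+5.3)). The closed-loop characteristic equation is s² + (5.3 + 3.5·1.4)s + 3.5·18.5 = 0.
That is s² + 10.2s + 64.75 = 0, so ω_n = 8.047 rad/s and ζ = 10.2/(2·8.047) = 0.6338.
%OS = 100·exp(−πζ/√(1−ζ²)) = 7.62%.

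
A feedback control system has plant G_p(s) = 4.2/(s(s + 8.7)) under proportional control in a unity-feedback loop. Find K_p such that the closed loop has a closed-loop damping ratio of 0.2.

Closed-loop characteristic equation: s² + 8.7s + K_p·4.2 = 0.
So ω_n = √(4.2K_p) and 2ζω_n = 8.7, giving ζ = 8.7/(2√(4.2K_p)).
Setting ζ = 0.2: √(4.2K_p) = 8.7/(2·0.2) = 21.75, so K_p = 473.1/4.2 = 113.

K_p = 113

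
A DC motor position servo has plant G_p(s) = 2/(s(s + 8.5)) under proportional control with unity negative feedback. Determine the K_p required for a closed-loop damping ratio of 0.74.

K_p = 16.5

Closed-loop characteristic equation: s² + 8.5s + K_p·2 = 0.
So ω_n = √(2K_p) and 2ζω_n = 8.5, giving ζ = 8.5/(2√(2K_p)).
Setting ζ = 0.74: √(2K_p) = 8.5/(2·0.74) = 5.743, so K_p = 32.98/2 = 16.5.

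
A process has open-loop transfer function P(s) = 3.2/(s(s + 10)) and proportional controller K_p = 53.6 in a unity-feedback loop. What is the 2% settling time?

Closed-loop characteristic equation: s² + 10s + 171.5 = 0, so ω_n = 13.1 rad/s and ζ = 10/(2·13.1) = 0.3818.
2% settling time T_s ≈ 4/(ζω_n) = 4/5 = 0.8 s.

T_s ≈ 0.8 s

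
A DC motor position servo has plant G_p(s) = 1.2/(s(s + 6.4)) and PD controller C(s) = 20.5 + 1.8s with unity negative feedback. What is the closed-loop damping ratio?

Forward path: (20.5 + 1.8s)·1.2/(s(s+6.4)). The closed-loop characteristic equation is s² + (6.4 + 1.2·1.8)s + 1.2·20.5 = 0.
That is s² + 8.56s + 24.6 = 0, so ω_n = 4.96 rad/s and ζ = 8.56/(2·4.96) = 0.8629.

ζ = 0.863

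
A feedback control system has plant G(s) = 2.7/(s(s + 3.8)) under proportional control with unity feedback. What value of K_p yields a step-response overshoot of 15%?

K_p = 5

From %OS = 100·exp(−πζ/√(1−ζ²)) = 15%, ζ = −ln(0.15)/√(π²+ln²(0.15)) = 0.5169.
Characteristic equation s² + 3.8s + 2.7K_p = 0 gives ζ = 3.8/(2√(2.7K_p)).
Setting ζ = 0.5169: √(2.7K_p) = 3.8/(2·0.5169) = 3.676, so K_p = 13.51/2.7 = 5.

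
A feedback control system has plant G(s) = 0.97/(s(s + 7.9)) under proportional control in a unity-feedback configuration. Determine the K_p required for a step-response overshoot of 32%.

K_p = 138

From %OS = 100·exp(−πζ/√(1−ζ²)) = 32%, ζ = −ln(0.32)/√(π²+ln²(0.32)) = 0.341.
Characteristic equation s² + 7.9s + 0.97K_p = 0 gives ζ = 7.9/(2√(0.97K_p)).
Setting ζ = 0.341: √(0.97K_p) = 7.9/(2·0.341) = 11.58, so K_p = 134.2/0.97 = 138.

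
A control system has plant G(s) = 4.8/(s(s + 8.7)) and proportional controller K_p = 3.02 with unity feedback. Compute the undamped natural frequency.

The closed-loop denominator is s(s+8.7) + 3.02·4.8 = s² + 8.7s + 14.5.
Matching s² + 2ζω_n s + ω_n²: ω_n = √14.5 = 3.807 rad/s and 2ζω_n = 8.7, so ζ = 8.7/(2·3.807) = 1.14.

ω_n = 3.81 rad/s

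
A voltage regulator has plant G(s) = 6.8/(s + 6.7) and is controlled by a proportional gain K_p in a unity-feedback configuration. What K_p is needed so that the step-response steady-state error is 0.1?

For a type-0 loop with proportional control, e_ss = 1/(1 + K_p·G(0)).
G(0) = 1.015. Require 1/(1 + K_p·1.015) = 0.1, so 1 + 1.015·K_p = 10.
K_p = (10 − 1)/1.015 = 8.87.

K_p = 8.87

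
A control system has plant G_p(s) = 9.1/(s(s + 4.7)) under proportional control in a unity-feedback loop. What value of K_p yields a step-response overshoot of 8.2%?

From %OS = 100·exp(−πζ/√(1−ζ²)) = 8.2%, ζ = −ln(0.082)/√(π²+ln²(0.082)) = 0.6228.
Characteristic equation s² + 4.7s + 9.1K_p = 0 gives ζ = 4.7/(2√(9.1K_p)).
Setting ζ = 0.6228: √(9.1K_p) = 4.7/(2·0.6228) = 3.773, so K_p = 14.24/9.1 = 1.56.

K_p = 1.56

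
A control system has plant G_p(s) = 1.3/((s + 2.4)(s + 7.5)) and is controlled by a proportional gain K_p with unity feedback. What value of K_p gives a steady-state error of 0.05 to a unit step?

For a type-0 loop with proportional control, e_ss = 1/(1 + K_p·G_p(0)).
G_p(0) = 0.07222. Require 1/(1 + K_p·0.07222) = 0.05, so 1 + 0.07222·K_p = 20.
K_p = (20 − 1)/0.07222 = 263.

K_p = 263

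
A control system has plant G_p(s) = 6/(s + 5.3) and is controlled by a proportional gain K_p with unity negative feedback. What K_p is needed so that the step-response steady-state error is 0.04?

K_p = 21.2

Steady-state error for a unit step on this type-0 loop is 1/(1 + K_p·G_p(0)).
G_p(0) = 1.132. Require 1/(1 + K_p·1.132) = 0.04, so 1 + 1.132·K_p = 25.
K_p = (25 − 1)/1.132 = 21.2.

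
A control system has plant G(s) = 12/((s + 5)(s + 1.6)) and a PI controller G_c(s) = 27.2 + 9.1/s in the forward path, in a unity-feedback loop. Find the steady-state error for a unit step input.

The open loop G_c(s)G(s) has a pole at the origin (type 1), so the static position error constant is infinite and e_ss = 1/(1+∞) = 0.

0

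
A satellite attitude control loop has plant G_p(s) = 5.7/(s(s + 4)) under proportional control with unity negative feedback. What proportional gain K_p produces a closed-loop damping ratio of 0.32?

K_p = 6.85

Closed-loop characteristic equation: s² + 4s + K_p·5.7 = 0.
So ω_n = √(5.7K_p) and 2ζω_n = 4, giving ζ = 4/(2√(5.7K_p)).
Setting ζ = 0.32: √(5.7K_p) = 4/(2·0.32) = 6.25, so K_p = 39.06/5.7 = 6.85.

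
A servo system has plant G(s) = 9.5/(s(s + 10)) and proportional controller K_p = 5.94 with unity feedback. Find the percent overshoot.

From 1 + K_pG(s) = 0: s² + 10s + 56.43 = 0 ⇒ ω_n = 7.512, ζ = 0.6656.
%OS = 100·exp(−πζ/√(1−ζ²)) = 100·exp(−π·0.6656/√0.557) = 6.07%.

6.07%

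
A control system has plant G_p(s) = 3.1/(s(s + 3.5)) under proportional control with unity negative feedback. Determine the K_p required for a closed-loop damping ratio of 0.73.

K_p = 1.85

Closed-loop characteristic equation: s² + 3.5s + K_p·3.1 = 0.
So ω_n = √(3.1K_p) and 2ζω_n = 3.5, giving ζ = 3.5/(2√(3.1K_p)).
Setting ζ = 0.73: √(3.1K_p) = 3.5/(2·0.73) = 2.397, so K_p = 5.747/3.1 = 1.85.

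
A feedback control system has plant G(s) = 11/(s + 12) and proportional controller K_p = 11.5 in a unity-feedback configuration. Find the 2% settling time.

T_s ≈ 0.0289 s

Closed-loop transfer function: T(s) = K_p·G(s)/(1 + K_p·G(s)) = 126.5/(s + 12 + 126.5) = 126.5/(s + 138.5).
Time constant τ = 1/138.5 = 0.00722 s, so the 2% settling time is about 4τ = 0.0289 s.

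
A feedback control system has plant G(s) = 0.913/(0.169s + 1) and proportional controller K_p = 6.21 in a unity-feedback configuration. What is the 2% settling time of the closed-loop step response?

T_s ≈ 0.101 s

Closed loop: T(s) = K_p·G/(1+K_p·G) = 5.67/(0.169s + 1 + 5.67), with pole at s = −(1 + 5.67)/0.169 = −39.47.
τ = 1/39.47 = 0.02534 s, so 2% settling time ≈ 4τ = 0.101 s.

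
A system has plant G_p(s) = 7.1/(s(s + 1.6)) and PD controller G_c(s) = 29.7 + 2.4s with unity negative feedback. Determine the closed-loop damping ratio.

ζ = 0.642

Forward path: (29.7 + 2.4s)·7.1/(s(s+1.6)). The closed-loop characteristic equation is s² + (1.6 + 7.1·2.4)s + 7.1·29.7 = 0.
That is s² + 18.64s + 210.9 = 0, so ω_n = 14.52 rad/s and ζ = 18.64/(2·14.52) = 0.6418.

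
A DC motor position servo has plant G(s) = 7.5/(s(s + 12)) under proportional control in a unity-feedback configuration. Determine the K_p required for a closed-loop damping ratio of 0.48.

K_p = 20.8

Closed-loop characteristic equation: s² + 12s + K_p·7.5 = 0.
So ω_n = √(7.5K_p) and 2ζω_n = 12, giving ζ = 12/(2√(7.5K_p)).
Setting ζ = 0.48: √(7.5K_p) = 12/(2·0.48) = 12.5, so K_p = 156.2/7.5 = 20.8.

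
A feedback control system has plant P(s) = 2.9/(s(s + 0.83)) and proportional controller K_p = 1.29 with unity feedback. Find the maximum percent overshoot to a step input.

The closed-loop denominator s² + 0.83s + 3.741 gives ω_n = √3.741 = 1.934 and ζ = 0.83/(2ω_n) = 0.2146.
%OS = 100·exp(−πζ/√(1−ζ²)) = 100·exp(−π·0.2146/√0.954) = 50.2%.

50.2%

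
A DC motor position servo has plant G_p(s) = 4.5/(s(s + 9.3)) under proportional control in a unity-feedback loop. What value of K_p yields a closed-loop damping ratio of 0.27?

Closed-loop characteristic equation: s² + 9.3s + K_p·4.5 = 0.
So ω_n = √(4.5K_p) and 2ζω_n = 9.3, giving ζ = 9.3/(2√(4.5K_p)).
Setting ζ = 0.27: √(4.5K_p) = 9.3/(2·0.27) = 17.22, so K_p = 296.6/4.5 = 65.9.

K_p = 65.9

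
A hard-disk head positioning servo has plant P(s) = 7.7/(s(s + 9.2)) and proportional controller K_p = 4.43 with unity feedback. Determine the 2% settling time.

Closed-loop characteristic equation: s² + 9.2s + 34.11 = 0, so ω_n = 5.84 rad/s and ζ = 9.2/(2·5.84) = 0.7876.
2% settling time T_s ≈ 4/(ζω_n) = 4/4.6 = 0.87 s.

T_s ≈ 0.87 s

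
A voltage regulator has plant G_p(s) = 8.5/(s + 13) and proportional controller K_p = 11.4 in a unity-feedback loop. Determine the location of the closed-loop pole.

Closed-loop transfer function: T(s) = K_p·G_p(s)/(1 + K_p·G_p(s)) = 96.9/(s + 13 + 96.9) = 96.9/(s + 109.9).
The closed-loop pole is at s = −109.9.

s = -109.9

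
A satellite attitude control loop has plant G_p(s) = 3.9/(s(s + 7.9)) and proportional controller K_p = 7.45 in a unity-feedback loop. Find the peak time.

The closed-loop denominator s² + 7.9s + 29.05 gives ω_n = √29.05 = 5.39 and ζ = 7.9/(2ω_n) = 0.7328.
Damped frequency ω_d = ω_n√(1−ζ²) = 3.668 rad/s, so peak time T_p = π/ω_d = 0.857 s.

T_p = 0.857 s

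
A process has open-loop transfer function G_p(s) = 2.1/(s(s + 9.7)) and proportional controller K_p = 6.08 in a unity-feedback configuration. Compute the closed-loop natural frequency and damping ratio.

The closed-loop denominator is s(s+9.7) + 6.08·2.1 = s² + 9.7s + 12.77.
So ω_n² = 12.77 ⇒ ω_n = 3.573 rad/s, and ζ = 9.7/(2ω_n) = 1.36.

ω_n = 3.57 rad/s, ζ = 1.36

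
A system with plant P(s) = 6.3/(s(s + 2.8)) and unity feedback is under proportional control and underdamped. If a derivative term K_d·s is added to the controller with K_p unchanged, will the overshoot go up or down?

decrease

The derivative term adds K·K_d to the s-coefficient of the characteristic equation, raising 2ζω_n while ω_n is unchanged; ζ increases, so overshoot decreases.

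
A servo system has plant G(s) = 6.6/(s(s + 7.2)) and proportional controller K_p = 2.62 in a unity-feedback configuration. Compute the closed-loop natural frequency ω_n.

ω_n = 4.16 rad/s

The closed-loop denominator is s(s+7.2) + 2.62·6.6 = s² + 7.2s + 17.29.
So ω_n² = 17.29 ⇒ ω_n = 4.158 rad/s, and ζ = 7.2/(2ω_n) = 0.866.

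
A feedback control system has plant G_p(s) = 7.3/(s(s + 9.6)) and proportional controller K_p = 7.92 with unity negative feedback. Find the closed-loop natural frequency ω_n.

The closed-loop denominator is s(s+9.6) + 7.92·7.3 = s² + 9.6s + 57.82.
So ω_n² = 57.82 ⇒ ω_n = 7.604 rad/s, and ζ = 9.6/(2ω_n) = 0.631.

ω_n = 7.6 rad/s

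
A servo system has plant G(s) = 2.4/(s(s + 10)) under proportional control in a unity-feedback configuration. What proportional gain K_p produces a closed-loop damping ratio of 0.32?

Closed-loop characteristic equation: s² + 10s + K_p·2.4 = 0.
So ω_n = √(2.4K_p) and 2ζω_n = 10, giving ζ = 10/(2√(2.4K_p)).
Setting ζ = 0.32: √(2.4K_p) = 10/(2·0.32) = 15.62, so K_p = 244.1/2.4 = 102.

K_p = 102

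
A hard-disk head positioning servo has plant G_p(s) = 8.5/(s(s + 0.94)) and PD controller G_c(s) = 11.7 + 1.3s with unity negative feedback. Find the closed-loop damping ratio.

ζ = 0.601

Forward path: (11.7 + 1.3s)·8.5/(s(s+0.94)). The closed-loop characteristic equation is s² + (0.94 + 8.5·1.3)s + 8.5·11.7 = 0.
That is s² + 11.99s + 99.45 = 0, so ω_n = 9.972 rad/s and ζ = 11.99/(2·9.972) = 0.6012.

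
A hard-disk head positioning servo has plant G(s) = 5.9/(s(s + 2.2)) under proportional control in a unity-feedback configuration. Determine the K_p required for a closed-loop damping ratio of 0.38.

K_p = 1.42

Closed-loop characteristic equation: s² + 2.2s + K_p·5.9 = 0.
So ω_n = √(5.9K_p) and 2ζω_n = 2.2, giving ζ = 2.2/(2√(5.9K_p)).
Setting ζ = 0.38: √(5.9K_p) = 2.2/(2·0.38) = 2.895, so K_p = 8.38/5.9 = 1.42.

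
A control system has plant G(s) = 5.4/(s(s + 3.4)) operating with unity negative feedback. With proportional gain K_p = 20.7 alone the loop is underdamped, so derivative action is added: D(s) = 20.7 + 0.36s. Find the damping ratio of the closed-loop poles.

ζ = 0.253

Forward path: (20.7 + 0.36s)·5.4/(s(s+3.4)). The closed-loop characteristic equation is s² + (3.4 + 5.4·0.36)s + 5.4·20.7 = 0.
That is s² + 5.344s + 111.8 = 0, so ω_n = 10.57 rad/s and ζ = 5.344/(2·10.57) = 0.2527.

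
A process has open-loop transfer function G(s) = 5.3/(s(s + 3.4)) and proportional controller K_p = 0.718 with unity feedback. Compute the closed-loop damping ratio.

ζ = 0.871

With unity feedback the closed-loop characteristic equation is s² + 3.4s + 0.718·5.3 = s² + 3.4s + 3.805 = 0.
So ω_n² = 3.805 ⇒ ω_n = 1.951 rad/s, and ζ = 3.4/(2ω_n) = 0.871.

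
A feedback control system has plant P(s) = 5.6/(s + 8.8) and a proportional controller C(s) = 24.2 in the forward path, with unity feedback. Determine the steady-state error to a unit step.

0.061

The loop is type 0. Static position error constant K_pos = C(0)·P(0) = 24.2·0.6364 = 15.4.
Steady-state error to a unit step: e_ss = 1/(1+K_pos) = 1/16.4 = 0.061.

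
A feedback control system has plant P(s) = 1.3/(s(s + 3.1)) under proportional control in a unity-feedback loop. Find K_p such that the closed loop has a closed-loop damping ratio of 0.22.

K_p = 38.2

Closed-loop characteristic equation: s² + 3.1s + K_p·1.3 = 0.
So ω_n = √(1.3K_p) and 2ζω_n = 3.1, giving ζ = 3.1/(2√(1.3K_p)).
Setting ζ = 0.22: √(1.3K_p) = 3.1/(2·0.22) = 7.045, so K_p = 49.64/1.3 = 38.2.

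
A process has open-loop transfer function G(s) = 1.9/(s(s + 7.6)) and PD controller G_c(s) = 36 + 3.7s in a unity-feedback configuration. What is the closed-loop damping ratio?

ζ = 0.884

Forward path: (36 + 3.7s)·1.9/(s(s+7.6)). The closed-loop characteristic equation is s² + (7.6 + 1.9·3.7)s + 1.9·36 = 0.
That is s² + 14.63s + 68.4 = 0, so ω_n = 8.27 rad/s and ζ = 14.63/(2·8.27) = 0.8845.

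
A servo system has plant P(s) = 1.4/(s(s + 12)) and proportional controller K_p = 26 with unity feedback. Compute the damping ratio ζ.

The closed-loop denominator is s(s+12) + 26·1.4 = s² + 12s + 36.4.
Matching s² + 2ζω_n s + ω_n²: ω_n = √36.4 = 6.033 rad/s and 2ζω_n = 12, so ζ = 12/(2·6.033) = 0.994.

ζ = 0.994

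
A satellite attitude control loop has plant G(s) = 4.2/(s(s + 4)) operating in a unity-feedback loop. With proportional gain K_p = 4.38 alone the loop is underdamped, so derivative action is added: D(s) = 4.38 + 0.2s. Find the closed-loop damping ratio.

ζ = 0.564

Forward path: (4.38 + 0.2s)·4.2/(s(s+4)). The closed-loop characteristic equation is s² + (4 + 4.2·0.2)s + 4.2·4.38 = 0.
That is s² + 4.84s + 18.4 = 0, so ω_n = 4.289 rad/s and ζ = 4.84/(2·4.289) = 0.5642.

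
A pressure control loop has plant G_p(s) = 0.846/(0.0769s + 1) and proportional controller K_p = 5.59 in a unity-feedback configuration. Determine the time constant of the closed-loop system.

Closed loop: T(s) = K_p·G_p/(1+K_p·G_p) = 4.729/(0.0769s + 1 + 4.729), with pole at s = −(1 + 4.729)/0.0769 = −74.5.
Closed-loop time constant τ = 1/74.5 = 0.0134 s.

τ = 0.0134 s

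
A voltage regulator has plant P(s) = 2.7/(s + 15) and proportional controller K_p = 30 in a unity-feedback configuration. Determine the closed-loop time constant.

τ = 0.0104 s

Closed-loop transfer function: T(s) = K_p·P(s)/(1 + K_p·P(s)) = 81/(s + 15 + 81) = 81/(s + 96).
Time constant τ = 1/96 = 0.0104 s.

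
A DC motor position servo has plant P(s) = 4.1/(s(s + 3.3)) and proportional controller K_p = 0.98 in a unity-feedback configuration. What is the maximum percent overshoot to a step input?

From 1 + K_pP(s) = 0: s² + 3.3s + 4.018 = 0 ⇒ ω_n = 2.004, ζ = 0.8231.
%OS = 100·exp(−πζ/√(1−ζ²)) = 100·exp(−π·0.8231/√0.3224) = 1.05%.

1.05%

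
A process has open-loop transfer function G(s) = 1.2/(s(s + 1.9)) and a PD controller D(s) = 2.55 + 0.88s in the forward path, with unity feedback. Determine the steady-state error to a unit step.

0

The open loop D(s)G(s) has a pole at the origin (type 1), so the static position error constant is infinite and e_ss = 1/(1+∞) = 0.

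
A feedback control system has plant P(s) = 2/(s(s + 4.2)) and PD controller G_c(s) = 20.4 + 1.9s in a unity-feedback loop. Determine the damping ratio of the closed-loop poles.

Forward path: (20.4 + 1.9s)·2/(s(s+4.2)). The closed-loop characteristic equation is s² + (4.2 + 2·1.9)s + 2·20.4 = 0.
That is s² + 8s + 40.8 = 0, so ω_n = 6.387 rad/s and ζ = 8/(2·6.387) = 0.6262.

ζ = 0.626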